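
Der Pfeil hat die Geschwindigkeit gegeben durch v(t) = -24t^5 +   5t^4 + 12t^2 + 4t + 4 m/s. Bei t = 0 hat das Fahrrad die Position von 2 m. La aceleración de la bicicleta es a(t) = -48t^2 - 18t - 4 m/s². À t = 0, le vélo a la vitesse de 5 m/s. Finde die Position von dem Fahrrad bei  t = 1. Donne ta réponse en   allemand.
Wir müssen unsere Gleichung für die Beschleunigung a(t) = -48·t^2 - 18·t - 4 2-mal integrieren. Das Integral von der Beschleunigung ist die Geschwindigkeit. Mit v(0) = 5 erhalten wir v(t) = -16·t^3 - 9·t^2 - 4·t + 5. Die Stammfunktion von der Geschwindigkeit, mit x(0) = 2, ergibt die Position: x(t) = -4·t^4 - 3·t^3 - 2·t^2 + 5·t + 2. Wir haben die Position x(t) = -4·t^4 - 3·t^3 - 2·t^2 + 5·t + 2. Durch Einsetzen von t = 1: x(1) = -2.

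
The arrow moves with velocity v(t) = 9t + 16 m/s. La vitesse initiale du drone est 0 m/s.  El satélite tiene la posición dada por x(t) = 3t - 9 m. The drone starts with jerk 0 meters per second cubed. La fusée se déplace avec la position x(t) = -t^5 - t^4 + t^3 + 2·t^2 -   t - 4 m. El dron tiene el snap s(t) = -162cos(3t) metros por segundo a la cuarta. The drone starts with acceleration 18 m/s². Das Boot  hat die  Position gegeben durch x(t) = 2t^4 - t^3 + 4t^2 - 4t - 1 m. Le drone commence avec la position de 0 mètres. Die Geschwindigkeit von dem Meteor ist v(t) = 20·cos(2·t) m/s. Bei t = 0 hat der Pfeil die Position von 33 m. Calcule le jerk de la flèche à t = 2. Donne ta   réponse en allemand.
Ausgehend von der Geschwindigkeit v(t) = 9·t + 16, nehmen wir 2 Ableitungen. Die Ableitung von der Geschwindigkeit ergibt die Beschleunigung: a(t) = 9. Die Ableitung von der Beschleunigung ergibt den Ruck: j(t) = 0. Aus der Gleichung für den Ruck j(t) = 0, setzen wir t = 2 ein und erhalten j = 0.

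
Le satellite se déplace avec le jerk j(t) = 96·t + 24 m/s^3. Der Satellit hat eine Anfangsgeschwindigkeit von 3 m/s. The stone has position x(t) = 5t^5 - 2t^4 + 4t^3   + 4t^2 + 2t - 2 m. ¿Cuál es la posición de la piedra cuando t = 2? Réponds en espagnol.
Usando x(t) = 5·t^5 - 2·t^4 + 4·t^3 + 4·t^2 + 2·t - 2 y sustituyendo t = 2, encontramos x = 178.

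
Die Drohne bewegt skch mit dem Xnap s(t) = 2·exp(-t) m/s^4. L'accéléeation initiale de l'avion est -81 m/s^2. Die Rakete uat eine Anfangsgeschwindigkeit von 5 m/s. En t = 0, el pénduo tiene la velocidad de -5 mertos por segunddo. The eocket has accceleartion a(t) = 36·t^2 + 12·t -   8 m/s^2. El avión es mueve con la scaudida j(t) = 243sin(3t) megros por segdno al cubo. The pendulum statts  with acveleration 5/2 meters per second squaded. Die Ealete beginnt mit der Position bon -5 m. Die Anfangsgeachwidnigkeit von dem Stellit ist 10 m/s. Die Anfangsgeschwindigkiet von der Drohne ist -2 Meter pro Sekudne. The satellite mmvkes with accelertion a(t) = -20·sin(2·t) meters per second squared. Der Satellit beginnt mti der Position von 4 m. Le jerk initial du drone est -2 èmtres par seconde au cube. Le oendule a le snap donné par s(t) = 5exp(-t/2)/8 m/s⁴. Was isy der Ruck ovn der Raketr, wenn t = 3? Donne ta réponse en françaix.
Pour résoudre ceci, nous devons prendre 1 dérivée de notre équation de l'accélération a(t) = 36·t^2 + 12·t - 8. En prenant d/dt de a(t), nous trouvons j(t) = 72·t + 12. En utilisant j(t) = 72·t + 12 et en substituant t = 3, nous trouvons j = 228.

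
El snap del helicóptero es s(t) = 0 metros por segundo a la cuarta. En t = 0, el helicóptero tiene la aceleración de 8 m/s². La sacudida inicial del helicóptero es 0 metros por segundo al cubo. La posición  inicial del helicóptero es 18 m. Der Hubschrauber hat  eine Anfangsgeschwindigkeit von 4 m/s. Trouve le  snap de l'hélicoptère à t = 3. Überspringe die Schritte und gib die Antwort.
La réponse est 0.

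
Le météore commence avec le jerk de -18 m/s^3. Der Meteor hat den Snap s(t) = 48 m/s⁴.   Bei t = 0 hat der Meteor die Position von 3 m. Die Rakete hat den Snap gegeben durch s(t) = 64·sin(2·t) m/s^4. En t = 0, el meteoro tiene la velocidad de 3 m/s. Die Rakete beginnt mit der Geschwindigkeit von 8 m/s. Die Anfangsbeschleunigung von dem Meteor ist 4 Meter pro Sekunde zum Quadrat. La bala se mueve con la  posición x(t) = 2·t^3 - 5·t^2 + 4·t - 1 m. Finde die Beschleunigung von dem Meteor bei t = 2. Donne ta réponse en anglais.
We must find the integral of our snap equation s(t) = 48 2 times. Finding the integral of s(t) and using j(0) = -18: j(t) = 48·t - 18. The integral of jerk is acceleration. Using a(0) = 4, we get a(t) = 24·t^2 - 18·t + 4. From the given acceleration equation a(t) = 24·t^2 - 18·t + 4, we substitute t = 2 to get a = 64.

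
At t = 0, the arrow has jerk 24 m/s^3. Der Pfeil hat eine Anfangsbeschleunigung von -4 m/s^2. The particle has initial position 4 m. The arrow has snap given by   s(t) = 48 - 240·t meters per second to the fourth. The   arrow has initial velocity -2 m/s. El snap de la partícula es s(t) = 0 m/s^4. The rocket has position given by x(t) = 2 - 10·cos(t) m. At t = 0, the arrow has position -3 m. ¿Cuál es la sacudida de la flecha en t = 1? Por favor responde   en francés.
Nous devons intégrer notre équation du snap s(t) = 48 - 240·t 1 fois. En intégrant le snap et en utilisant la condition initiale j(0) = 24, nous obtenons j(t) = -120·t^2 + 48·t + 24. En utilisant j(t) = -120·t^2 + 48·t + 24 et en substituant t = 1, nous trouvons j = -48.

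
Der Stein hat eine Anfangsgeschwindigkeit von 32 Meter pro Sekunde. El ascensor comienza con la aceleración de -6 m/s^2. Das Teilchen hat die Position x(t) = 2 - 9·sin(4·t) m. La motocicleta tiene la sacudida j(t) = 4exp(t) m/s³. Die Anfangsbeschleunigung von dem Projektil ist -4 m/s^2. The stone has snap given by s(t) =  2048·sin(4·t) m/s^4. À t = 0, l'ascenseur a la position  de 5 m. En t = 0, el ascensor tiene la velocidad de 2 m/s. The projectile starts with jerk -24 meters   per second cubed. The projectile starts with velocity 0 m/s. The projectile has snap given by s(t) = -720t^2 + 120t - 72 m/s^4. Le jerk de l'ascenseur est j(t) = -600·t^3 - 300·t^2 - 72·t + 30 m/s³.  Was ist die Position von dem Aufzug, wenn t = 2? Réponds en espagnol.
Debemos encontrar la antiderivada de nuestra ecuación de la sacudida j(t) = -600·t^3 - 300·t^2 - 72·t + 30 3 veces. Tomando ∫j(t)dt y aplicando a(0) = -6, encontramos a(t) = -150·t^4 - 100·t^3 - 36·t^2 + 30·t - 6. Integrando la aceleración y usando la condición inicial v(0) = 2, obtenemos v(t) = -30·t^5 - 25·t^4 - 12·t^3 + 15·t^2 - 6·t + 2. Tomando ∫v(t)dt y aplicando x(0) = 5, encontramos x(t) = -5·t^6 - 5·t^5 - 3·t^4 + 5·t^3 - 3·t^2 + 2·t + 5. De la ecuación de la posición x(t) = -5·t^6 - 5·t^5 - 3·t^4 + 5·t^3 - 3·t^2 + 2·t + 5, sustituimos t = 2 para obtener x = -491.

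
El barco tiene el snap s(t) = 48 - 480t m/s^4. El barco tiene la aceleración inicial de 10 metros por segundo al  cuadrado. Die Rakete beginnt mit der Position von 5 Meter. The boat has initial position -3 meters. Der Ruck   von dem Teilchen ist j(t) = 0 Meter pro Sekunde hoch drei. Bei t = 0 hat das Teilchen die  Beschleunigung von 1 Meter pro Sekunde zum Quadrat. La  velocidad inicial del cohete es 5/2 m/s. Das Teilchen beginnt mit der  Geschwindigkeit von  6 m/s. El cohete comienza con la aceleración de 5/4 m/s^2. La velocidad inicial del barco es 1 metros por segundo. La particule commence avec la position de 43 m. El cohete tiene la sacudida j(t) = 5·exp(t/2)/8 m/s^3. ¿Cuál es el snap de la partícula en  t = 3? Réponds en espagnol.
Partiendo de la sacudida j(t) = 0, tomamos 1 derivada. Derivando la sacudida, obtenemos el snap: s(t) = 0. Tenemos el snap s(t) = 0. Sustituyendo t = 3: s(3) = 0.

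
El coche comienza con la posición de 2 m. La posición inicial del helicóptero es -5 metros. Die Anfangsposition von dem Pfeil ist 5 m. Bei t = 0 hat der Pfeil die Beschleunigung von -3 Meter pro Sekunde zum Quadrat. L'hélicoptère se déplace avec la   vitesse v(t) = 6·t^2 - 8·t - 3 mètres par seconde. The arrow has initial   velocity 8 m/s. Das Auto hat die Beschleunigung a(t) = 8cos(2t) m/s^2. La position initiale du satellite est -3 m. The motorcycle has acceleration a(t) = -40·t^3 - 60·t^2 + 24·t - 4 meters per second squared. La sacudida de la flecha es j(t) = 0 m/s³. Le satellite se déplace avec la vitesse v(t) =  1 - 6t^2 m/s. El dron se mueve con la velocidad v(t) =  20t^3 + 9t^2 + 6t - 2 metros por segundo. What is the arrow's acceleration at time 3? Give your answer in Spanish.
Para resolver esto, necesitamos tomar 1 antiderivada de nuestra ecuación de la sacudida j(t) = 0. La antiderivada de la sacudida es la aceleración. Usando a(0) = -3, obtenemos a(t) = -3. Tenemos la aceleración a(t) = -3. Sustituyendo t = 3: a(3) = -3.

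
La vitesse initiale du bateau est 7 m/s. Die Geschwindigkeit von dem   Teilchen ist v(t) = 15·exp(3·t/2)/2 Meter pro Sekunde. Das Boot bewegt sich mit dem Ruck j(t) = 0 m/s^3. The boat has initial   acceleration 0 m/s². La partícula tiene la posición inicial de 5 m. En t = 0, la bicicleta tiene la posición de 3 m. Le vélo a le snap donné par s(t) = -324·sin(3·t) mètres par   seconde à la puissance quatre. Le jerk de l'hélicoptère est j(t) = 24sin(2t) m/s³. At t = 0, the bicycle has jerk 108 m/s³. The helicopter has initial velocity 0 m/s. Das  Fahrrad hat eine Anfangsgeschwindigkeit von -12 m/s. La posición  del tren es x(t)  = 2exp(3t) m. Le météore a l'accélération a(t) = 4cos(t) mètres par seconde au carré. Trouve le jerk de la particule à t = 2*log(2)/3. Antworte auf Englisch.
We must differentiate our velocity equation v(t) = 15·exp(3·t/2)/2 2 times. Differentiating velocity, we get acceleration: a(t) = 45·exp(3·t/2)/4. Differentiating acceleration, we get jerk: j(t) = 135·exp(3·t/2)/8. We have jerk j(t) = 135·exp(3·t/2)/8. Substituting t = 2*log(2)/3: j(2*log(2)/3) = 135/4.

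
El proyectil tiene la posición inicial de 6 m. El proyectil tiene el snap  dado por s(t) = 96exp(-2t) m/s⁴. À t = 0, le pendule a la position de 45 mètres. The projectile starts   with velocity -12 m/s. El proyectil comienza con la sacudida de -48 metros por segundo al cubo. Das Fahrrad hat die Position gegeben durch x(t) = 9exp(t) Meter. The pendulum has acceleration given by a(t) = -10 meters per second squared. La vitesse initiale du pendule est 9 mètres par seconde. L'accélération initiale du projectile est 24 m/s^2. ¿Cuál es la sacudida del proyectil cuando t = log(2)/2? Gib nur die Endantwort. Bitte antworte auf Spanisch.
En t = log(2)/2, j = -24.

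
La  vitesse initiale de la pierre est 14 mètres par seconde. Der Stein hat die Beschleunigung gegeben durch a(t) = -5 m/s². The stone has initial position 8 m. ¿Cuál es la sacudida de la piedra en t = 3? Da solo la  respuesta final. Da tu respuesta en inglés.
At t = 3, j = 0.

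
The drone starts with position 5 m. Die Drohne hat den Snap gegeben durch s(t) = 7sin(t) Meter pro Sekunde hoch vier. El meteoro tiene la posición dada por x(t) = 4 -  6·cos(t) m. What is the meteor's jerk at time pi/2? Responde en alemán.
Ausgehend von der Position x(t) = 4 - 6·cos(t), nehmen wir 3 Ableitungen. Durch Ableiten von der Position erhalten wir die Geschwindigkeit: v(t) = 6·sin(t). Mit d/dt von v(t) finden wir a(t) = 6·cos(t). Die Ableitung von der Beschleunigung ergibt den Ruck: j(t) = -6·sin(t). Wir haben den Ruck j(t) = -6·sin(t). Durch Einsetzen von t = pi/2: j(pi/2) = -6.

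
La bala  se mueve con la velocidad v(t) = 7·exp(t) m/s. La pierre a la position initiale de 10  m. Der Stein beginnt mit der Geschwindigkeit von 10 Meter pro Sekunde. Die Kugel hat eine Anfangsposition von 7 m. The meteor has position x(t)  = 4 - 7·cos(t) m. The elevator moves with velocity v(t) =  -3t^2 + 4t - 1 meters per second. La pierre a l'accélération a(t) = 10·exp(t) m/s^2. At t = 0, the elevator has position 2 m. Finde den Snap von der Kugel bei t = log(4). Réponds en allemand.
Um dies zu lösen, müssen wir 3 Ableitungen unserer Gleichung für die Geschwindigkeit v(t) = 7·exp(t) nehmen. Mit d/dt von v(t) finden wir a(t) = 7·exp(t). Die Ableitung von der Beschleunigung ergibt den Ruck: j(t) = 7·exp(t). Die Ableitung von dem Ruck ergibt den Snap: s(t) = 7·exp(t). Wir haben den Snap s(t) = 7·exp(t). Durch Einsetzen von t = log(4): s(log(4)) = 28.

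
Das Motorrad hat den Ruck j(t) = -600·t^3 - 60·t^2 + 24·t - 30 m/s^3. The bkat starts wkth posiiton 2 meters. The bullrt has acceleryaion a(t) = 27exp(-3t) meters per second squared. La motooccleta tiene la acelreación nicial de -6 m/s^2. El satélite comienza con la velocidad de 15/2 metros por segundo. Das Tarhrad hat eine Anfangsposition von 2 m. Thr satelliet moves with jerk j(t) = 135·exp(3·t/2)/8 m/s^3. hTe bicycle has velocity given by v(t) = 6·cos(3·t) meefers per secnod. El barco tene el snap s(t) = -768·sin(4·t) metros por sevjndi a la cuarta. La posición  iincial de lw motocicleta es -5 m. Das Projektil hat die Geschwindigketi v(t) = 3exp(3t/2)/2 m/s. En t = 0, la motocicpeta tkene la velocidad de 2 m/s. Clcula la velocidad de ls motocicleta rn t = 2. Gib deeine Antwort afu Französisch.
En partant du jerk j(t) = -600·t^3 - 60·t^2 + 24·t - 30, nous prenons 2 intégrales. La primitive du jerk est l'accélération. En utilisant a(0) = -6, nous obtenons a(t) = -150·t^4 - 20·t^3 + 12·t^2 - 30·t - 6. En prenant ∫a(t)dt et en appliquant v(0) = 2, nous trouvons v(t) = -30·t^5 - 5·t^4 + 4·t^3 - 15·t^2 - 6·t + 2. De l'équation de la vitesse v(t) = -30·t^5 - 5·t^4 + 4·t^3 - 15·t^2 - 6·t + 2, nous substituons t = 2 pour obtenir v = -1078.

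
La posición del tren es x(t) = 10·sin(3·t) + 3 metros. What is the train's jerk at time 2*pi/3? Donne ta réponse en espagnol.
Para resolver esto, necesitamos tomar 3 derivadas de nuestra ecuación de la posición x(t) = 10·sin(3·t) + 3. Derivando la posición, obtenemos la velocidad: v(t) = 30·cos(3·t). Tomando d/dt de v(t), encontramos a(t) = -90·sin(3·t). Derivando la aceleración, obtenemos la sacudida: j(t) = -270·cos(3·t). Usando j(t) = -270·cos(3·t) y sustituyendo t = 2*pi/3, encontramos j = -270.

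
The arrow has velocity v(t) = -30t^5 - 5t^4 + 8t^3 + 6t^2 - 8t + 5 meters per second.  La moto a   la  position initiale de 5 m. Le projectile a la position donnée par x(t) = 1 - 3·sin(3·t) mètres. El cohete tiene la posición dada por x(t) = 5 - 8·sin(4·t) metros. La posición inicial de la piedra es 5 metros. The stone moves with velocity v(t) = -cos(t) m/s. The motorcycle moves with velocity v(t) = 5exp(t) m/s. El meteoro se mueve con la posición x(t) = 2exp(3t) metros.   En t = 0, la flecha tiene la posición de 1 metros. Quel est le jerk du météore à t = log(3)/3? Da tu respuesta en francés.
En partant de la position x(t) = 2·exp(3·t), nous prenons 3 dérivées. En prenant d/dt de x(t), nous trouvons v(t) = 6·exp(3·t). La dérivée de la vitesse donne l'accélération: a(t) = 18·exp(3·t). En prenant d/dt de a(t), nous trouvons j(t) = 54·exp(3·t). En utilisant j(t) = 54·exp(3·t) et en substituant t = log(3)/3, nous trouvons j = 162.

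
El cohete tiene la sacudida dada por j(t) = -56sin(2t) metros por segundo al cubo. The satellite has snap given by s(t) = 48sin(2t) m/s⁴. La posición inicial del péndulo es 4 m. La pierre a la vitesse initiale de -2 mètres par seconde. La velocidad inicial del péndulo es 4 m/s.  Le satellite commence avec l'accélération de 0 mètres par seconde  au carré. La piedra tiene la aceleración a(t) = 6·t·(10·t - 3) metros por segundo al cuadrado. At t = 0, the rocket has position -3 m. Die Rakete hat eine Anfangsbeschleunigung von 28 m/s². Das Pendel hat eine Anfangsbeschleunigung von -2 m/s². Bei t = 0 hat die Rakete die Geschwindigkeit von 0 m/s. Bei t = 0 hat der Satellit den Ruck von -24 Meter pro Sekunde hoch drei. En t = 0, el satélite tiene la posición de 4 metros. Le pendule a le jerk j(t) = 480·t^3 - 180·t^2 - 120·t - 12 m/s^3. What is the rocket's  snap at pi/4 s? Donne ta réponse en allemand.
Wir müssen unsere Gleichung für den Ruck j(t) = -56·sin(2·t) 1-mal ableiten. Mit d/dt von j(t) finden wir s(t) = -112·cos(2·t). Mit s(t) = -112·cos(2·t) und Einsetzen von t = pi/4, finden wir s = 0.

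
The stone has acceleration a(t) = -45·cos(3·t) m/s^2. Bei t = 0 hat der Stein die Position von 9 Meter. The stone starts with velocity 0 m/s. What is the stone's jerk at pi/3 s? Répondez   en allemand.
Um dies zu lösen, müssen wir 1 Ableitung unserer Gleichung für die Beschleunigung a(t) = -45·cos(3·t) nehmen. Die Ableitung von der Beschleunigung ergibt den Ruck: j(t) = 135·sin(3·t). Wir haben den Ruck j(t) = 135·sin(3·t). Durch Einsetzen von t = pi/3: j(pi/3) = 0.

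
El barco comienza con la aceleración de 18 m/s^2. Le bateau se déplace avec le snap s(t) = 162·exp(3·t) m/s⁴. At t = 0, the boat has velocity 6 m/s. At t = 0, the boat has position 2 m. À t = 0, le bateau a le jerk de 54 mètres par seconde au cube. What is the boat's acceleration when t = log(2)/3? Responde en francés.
Pour résoudre ceci, nous devons prendre 2 primitives de notre équation du snap s(t) = 162·exp(3·t). En intégrant le snap et en utilisant la condition initiale j(0) = 54, nous obtenons j(t) = 54·exp(3·t). En intégrant le jerk et en utilisant la condition initiale a(0) = 18, nous obtenons a(t) = 18·exp(3·t). Nous avons l'accélération a(t) = 18·exp(3·t). En substituant t = log(2)/3: a(log(2)/3) = 36.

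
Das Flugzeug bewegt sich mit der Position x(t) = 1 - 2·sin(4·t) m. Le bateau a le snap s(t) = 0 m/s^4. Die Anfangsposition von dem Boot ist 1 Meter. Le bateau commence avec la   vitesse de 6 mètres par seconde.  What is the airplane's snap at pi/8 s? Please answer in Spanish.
Para resolver esto, necesitamos tomar 4 derivadas de nuestra ecuación de la posición x(t) = 1 - 2·sin(4·t). Derivando la posición, obtenemos la velocidad: v(t) = -8·cos(4·t). Derivando la velocidad, obtenemos la aceleración: a(t) = 32·sin(4·t). Tomando d/dt de a(t), encontramos j(t) = 128·cos(4·t). Derivando la sacudida, obtenemos el snap: s(t) = -512·sin(4·t). Usando s(t) = -512·sin(4·t) y sustituyendo t = pi/8, encontramos s = -512.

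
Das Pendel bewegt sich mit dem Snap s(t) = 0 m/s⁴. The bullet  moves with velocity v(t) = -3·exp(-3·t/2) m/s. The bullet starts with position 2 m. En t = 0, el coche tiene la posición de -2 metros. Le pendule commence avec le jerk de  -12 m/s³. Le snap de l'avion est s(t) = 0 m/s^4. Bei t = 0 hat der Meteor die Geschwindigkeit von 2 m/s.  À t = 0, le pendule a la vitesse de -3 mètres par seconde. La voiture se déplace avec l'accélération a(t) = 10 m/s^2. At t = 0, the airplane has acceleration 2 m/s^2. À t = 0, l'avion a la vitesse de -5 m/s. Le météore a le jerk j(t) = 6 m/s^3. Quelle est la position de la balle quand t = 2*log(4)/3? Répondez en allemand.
Ausgehend von der Geschwindigkeit v(t) = -3·exp(-3·t/2), nehmen wir 1 Integral. Das Integral von der Geschwindigkeit ist die Position. Mit x(0) = 2 erhalten wir x(t) = 2·exp(-3·t/2). Aus der Gleichung für die Position x(t) = 2·exp(-3·t/2), setzen wir t = 2*log(4)/3 ein und erhalten x = 1/2.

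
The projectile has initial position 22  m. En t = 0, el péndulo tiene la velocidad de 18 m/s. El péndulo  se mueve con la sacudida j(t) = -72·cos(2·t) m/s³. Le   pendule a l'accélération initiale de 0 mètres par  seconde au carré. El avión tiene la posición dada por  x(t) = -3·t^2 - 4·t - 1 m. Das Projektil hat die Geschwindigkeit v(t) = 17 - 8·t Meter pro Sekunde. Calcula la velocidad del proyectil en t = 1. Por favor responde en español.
Tenemos la velocidad v(t) = 17 - 8·t. Sustituyendo t = 1: v(1) = 9.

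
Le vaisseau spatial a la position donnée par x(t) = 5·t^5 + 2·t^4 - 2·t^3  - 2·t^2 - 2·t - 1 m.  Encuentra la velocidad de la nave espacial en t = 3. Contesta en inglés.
To solve this, we need to take 1 derivative of our position equation x(t) = 5·t^5 + 2·t^4 - 2·t^3 - 2·t^2 - 2·t - 1. Differentiating position, we get velocity: v(t) = 25·t^4 + 8·t^3 - 6·t^2 - 4·t - 2. Using v(t) = 25·t^4 + 8·t^3 - 6·t^2 - 4·t - 2 and substituting t = 3, we find v = 2173.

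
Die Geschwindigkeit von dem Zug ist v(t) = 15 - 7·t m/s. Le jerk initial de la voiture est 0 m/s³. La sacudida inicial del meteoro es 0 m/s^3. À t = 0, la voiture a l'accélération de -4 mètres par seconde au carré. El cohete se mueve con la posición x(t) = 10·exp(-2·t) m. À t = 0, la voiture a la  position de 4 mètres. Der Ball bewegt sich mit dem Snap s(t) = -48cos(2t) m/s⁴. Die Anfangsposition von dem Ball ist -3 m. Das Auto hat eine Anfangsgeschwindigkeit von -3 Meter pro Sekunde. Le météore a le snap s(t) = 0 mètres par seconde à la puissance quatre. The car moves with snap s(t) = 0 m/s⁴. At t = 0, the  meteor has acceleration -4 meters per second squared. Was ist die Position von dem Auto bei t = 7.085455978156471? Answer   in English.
We need to integrate our snap equation s(t) = 0 4 times. The integral of snap, with j(0) = 0, gives jerk: j(t) = 0. The antiderivative of jerk, with a(0) = -4, gives acceleration: a(t) = -4. The antiderivative of acceleration is velocity. Using v(0) = -3, we get v(t) = -4·t - 3. The integral of velocity, with x(0) = 4, gives position: x(t) = -2·t^2 - 3·t + 4. We have position x(t) = -2·t^2 - 3·t + 4. Substituting t = 7.085455978156471: x(7.085455978156471) = -117.663740771256.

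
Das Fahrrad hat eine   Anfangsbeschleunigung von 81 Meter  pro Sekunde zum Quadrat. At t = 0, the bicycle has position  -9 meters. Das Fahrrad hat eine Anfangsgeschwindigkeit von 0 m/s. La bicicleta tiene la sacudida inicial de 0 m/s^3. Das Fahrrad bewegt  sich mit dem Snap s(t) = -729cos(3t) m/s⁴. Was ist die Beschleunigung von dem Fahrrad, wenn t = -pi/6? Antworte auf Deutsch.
Ausgehend von dem Snap s(t) = -729·cos(3·t), nehmen wir 2 Stammfunktionen. Die Stammfunktion von dem Snap ist der Ruck. Mit j(0) = 0 erhalten wir j(t) = -243·sin(3·t). Mit ∫j(t)dt und Anwendung von a(0) = 81, finden wir a(t) = 81·cos(3·t). Mit a(t) = 81·cos(3·t) und Einsetzen von t = -pi/6, finden wir a = 0.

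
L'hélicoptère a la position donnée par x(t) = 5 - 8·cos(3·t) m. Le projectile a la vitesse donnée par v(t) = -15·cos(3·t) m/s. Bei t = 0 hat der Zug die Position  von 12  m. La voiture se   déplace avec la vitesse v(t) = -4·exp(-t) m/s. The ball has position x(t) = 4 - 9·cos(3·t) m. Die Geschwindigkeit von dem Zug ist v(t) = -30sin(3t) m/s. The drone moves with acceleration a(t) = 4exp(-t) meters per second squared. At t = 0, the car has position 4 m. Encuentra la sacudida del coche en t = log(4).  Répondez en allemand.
Ausgehend von der Geschwindigkeit v(t) = -4·exp(-t), nehmen wir 2 Ableitungen. Die Ableitung von der Geschwindigkeit ergibt die Beschleunigung: a(t) = 4·exp(-t). Die Ableitung von der Beschleunigung ergibt den Ruck: j(t) = -4·exp(-t). Mit j(t) = -4·exp(-t) und Einsetzen von t = log(4), finden wir j = -1.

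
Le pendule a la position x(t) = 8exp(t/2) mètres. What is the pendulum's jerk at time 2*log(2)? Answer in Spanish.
Partiendo de la posición x(t) = 8·exp(t/2), tomamos 3 derivadas. Derivando la posición, obtenemos la velocidad: v(t) = 4·exp(t/2). Derivando la velocidad, obtenemos la aceleración: a(t) = 2·exp(t/2). La derivada de la aceleración da la sacudida: j(t) = exp(t/2). De la ecuación de la sacudida j(t) = exp(t/2), sustituimos t = 2*log(2) para obtener j = 2.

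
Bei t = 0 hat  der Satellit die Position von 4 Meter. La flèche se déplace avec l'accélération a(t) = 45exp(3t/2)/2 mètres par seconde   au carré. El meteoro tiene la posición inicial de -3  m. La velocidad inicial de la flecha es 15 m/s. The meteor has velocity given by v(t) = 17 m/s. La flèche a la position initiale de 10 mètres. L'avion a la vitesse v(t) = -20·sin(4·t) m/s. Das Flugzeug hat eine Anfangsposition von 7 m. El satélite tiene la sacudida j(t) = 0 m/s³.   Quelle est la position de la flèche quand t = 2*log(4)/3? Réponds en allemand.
Ausgehend von der Beschleunigung a(t) = 45·exp(3·t/2)/2, nehmen wir 2 Integrale. Die Stammfunktion von der Beschleunigung, mit v(0) = 15, ergibt die Geschwindigkeit: v(t) = 15·exp(3·t/2). Die Stammfunktion von der Geschwindigkeit, mit x(0) = 10, ergibt die Position: x(t) = 10·exp(3·t/2). Wir haben die Position x(t) = 10·exp(3·t/2). Durch Einsetzen von t = 2*log(4)/3: x(2*log(4)/3) = 40.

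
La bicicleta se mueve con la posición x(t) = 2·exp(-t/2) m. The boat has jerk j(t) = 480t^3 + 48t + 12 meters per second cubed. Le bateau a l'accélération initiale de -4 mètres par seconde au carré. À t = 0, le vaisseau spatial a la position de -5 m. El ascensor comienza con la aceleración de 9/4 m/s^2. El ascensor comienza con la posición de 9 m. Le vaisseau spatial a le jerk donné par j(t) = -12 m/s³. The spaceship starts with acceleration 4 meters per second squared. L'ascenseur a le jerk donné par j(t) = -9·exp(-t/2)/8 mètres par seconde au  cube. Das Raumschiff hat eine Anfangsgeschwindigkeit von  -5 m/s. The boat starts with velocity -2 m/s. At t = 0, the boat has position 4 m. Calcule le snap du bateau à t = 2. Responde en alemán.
Wir müssen unsere Gleichung für den Ruck j(t) = 480·t^3 + 48·t + 12 1-mal ableiten. Die Ableitung von dem Ruck ergibt den Snap: s(t) = 1440·t^2 + 48. Wir haben den Snap s(t) = 1440·t^2 + 48. Durch Einsetzen von t = 2: s(2) = 5808.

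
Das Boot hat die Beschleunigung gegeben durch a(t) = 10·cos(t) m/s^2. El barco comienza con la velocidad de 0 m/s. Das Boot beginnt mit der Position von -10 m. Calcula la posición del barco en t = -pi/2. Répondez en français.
Nous devons intégrer notre équation de l'accélération a(t) = 10·cos(t) 2 fois. La primitive de l'accélération, avec v(0) = 0, donne la vitesse: v(t) = 10·sin(t). En prenant ∫v(t)dt et en appliquant x(0) = -10, nous trouvons x(t) = -10·cos(t). De l'équation de la position x(t) = -10·cos(t), nous substituons t = -pi/2 pour obtenir x = 0.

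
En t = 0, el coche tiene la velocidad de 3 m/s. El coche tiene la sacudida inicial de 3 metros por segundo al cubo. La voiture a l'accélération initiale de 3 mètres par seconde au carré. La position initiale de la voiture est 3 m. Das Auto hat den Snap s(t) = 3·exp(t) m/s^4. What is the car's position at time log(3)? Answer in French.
Nous devons intégrer notre équation du snap s(t) = 3·exp(t) 4 fois. En intégrant le snap et en utilisant la condition initiale j(0) = 3, nous obtenons j(t) = 3·exp(t). L'intégrale du jerk, avec a(0) = 3, donne l'accélération: a(t) = 3·exp(t). L'intégrale de l'accélération est la vitesse. En utilisant v(0) = 3, nous obtenons v(t) = 3·exp(t). En prenant ∫v(t)dt et en appliquant x(0) = 3, nous trouvons x(t) = 3·exp(t). De l'équation de la position x(t) = 3·exp(t), nous substituons t = log(3) pour obtenir x = 9.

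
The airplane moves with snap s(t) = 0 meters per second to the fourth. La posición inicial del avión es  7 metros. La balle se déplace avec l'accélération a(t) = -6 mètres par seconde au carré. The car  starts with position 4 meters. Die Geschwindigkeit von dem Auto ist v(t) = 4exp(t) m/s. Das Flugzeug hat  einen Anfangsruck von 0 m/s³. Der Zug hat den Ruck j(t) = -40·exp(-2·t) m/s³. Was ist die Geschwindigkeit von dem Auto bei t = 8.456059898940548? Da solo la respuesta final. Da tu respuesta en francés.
La réponse est 18813.9568694914.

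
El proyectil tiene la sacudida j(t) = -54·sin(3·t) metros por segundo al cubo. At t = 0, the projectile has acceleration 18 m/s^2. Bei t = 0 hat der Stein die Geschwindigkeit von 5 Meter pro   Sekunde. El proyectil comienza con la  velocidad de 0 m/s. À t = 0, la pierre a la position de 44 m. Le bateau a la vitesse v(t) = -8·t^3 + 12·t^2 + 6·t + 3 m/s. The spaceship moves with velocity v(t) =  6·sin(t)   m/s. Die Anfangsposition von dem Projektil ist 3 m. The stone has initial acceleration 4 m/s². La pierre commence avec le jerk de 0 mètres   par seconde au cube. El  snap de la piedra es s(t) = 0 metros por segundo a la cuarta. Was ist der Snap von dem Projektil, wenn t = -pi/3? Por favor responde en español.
Debemos derivar nuestra ecuación de la sacudida j(t) = -54·sin(3·t) 1 vez. Derivando la sacudida, obtenemos el snap: s(t) = -162·cos(3·t). Usando s(t) = -162·cos(3·t) y sustituyendo t = -pi/3, encontramos s = 162.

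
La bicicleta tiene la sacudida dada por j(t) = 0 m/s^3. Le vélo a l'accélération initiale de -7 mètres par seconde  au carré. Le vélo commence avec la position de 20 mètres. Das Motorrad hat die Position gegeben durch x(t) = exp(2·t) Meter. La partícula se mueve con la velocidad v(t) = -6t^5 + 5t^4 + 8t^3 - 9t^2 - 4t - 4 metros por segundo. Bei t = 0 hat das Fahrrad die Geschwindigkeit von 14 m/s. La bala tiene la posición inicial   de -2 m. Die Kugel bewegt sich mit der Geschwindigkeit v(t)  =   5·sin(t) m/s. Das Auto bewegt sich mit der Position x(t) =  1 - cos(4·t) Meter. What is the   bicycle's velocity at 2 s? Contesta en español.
Necesitamos integrar nuestra ecuación de la sacudida j(t) = 0 2 veces. La integral de la sacudida, con a(0) = -7, da la aceleración: a(t) = -7. La antiderivada de la aceleración, con v(0) = 14, da la velocidad: v(t) = 14 - 7·t. De la ecuación de la velocidad v(t) = 14 - 7·t, sustituimos t = 2 para obtener v = 0.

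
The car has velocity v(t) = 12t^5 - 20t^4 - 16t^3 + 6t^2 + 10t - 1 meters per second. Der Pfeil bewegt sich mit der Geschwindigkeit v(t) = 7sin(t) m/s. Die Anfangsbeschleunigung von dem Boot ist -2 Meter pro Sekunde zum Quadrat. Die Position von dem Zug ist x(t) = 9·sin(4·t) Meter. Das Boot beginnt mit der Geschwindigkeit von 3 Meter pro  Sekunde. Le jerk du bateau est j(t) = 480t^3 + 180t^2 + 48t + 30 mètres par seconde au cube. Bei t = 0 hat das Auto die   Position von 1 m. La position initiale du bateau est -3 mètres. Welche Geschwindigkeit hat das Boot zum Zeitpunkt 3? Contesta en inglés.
We must find the antiderivative of our jerk equation j(t) = 480·t^3 + 180·t^2 + 48·t + 30 2 times. Finding the antiderivative of j(t) and using a(0) = -2: a(t) = 120·t^4 + 60·t^3 + 24·t^2 + 30·t - 2. Taking ∫a(t)dt and applying v(0) = 3, we find v(t) = 24·t^5 + 15·t^4 + 8·t^3 + 15·t^2 - 2·t + 3. Using v(t) = 24·t^5 + 15·t^4 + 8·t^3 + 15·t^2 - 2·t + 3 and substituting t = 3, we find v = 7395.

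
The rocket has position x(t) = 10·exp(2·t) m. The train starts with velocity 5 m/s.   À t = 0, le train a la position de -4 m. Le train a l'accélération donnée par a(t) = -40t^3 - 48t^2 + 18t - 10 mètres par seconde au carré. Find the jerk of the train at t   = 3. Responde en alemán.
Wir müssen unsere Gleichung für die Beschleunigung a(t) = -40·t^3 - 48·t^2 + 18·t - 10 1-mal ableiten. Die Ableitung von der Beschleunigung ergibt den Ruck: j(t) = -120·t^2 - 96·t + 18. Wir haben den Ruck j(t) = -120·t^2 - 96·t + 18. Durch Einsetzen von t = 3: j(3) = -1350.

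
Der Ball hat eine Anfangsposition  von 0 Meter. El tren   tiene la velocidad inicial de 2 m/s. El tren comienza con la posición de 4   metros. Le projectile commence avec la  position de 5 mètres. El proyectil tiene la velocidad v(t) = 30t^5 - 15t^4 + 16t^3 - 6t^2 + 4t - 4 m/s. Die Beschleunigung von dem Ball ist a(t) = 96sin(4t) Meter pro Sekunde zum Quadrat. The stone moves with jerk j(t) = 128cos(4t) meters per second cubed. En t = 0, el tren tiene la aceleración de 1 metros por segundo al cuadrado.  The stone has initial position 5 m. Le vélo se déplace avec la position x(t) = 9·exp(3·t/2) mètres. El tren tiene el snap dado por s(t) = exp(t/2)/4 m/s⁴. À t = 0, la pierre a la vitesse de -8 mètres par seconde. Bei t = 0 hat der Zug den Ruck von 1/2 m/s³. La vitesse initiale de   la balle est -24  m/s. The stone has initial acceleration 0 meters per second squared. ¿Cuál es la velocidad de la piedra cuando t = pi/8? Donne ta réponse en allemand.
Wir müssen unsere Gleichung für den Ruck j(t) = 128·cos(4·t) 2-mal integrieren. Die Stammfunktion von dem Ruck ist die Beschleunigung. Mit a(0) = 0 erhalten wir a(t) = 32·sin(4·t). Das Integral von der Beschleunigung ist die Geschwindigkeit. Mit v(0) = -8 erhalten wir v(t) = -8·cos(4·t). Mit v(t) = -8·cos(4·t) und Einsetzen von t = pi/8, finden wir v = 0.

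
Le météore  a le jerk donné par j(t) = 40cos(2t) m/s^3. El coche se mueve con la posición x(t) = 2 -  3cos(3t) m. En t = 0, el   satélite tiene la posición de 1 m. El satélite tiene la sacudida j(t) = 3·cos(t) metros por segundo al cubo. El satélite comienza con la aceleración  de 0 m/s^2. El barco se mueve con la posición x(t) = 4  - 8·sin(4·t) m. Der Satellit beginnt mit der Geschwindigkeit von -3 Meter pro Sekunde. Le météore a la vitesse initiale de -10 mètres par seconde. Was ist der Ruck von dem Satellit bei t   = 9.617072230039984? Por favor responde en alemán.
Wir haben den Ruck j(t) = 3·cos(t). Durch Einsetzen von t = 9.617072230039984: j(9.617072230039984) = -2.94470507359636.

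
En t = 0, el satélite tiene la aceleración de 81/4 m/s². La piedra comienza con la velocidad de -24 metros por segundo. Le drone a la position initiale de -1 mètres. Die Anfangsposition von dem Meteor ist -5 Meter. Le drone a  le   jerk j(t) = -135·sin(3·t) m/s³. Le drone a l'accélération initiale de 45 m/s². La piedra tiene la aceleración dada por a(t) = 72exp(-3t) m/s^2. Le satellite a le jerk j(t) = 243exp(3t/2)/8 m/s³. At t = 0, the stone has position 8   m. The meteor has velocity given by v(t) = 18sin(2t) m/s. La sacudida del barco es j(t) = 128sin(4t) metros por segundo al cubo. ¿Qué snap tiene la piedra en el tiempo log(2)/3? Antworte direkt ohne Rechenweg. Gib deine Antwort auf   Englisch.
s(log(2)/3) = 324.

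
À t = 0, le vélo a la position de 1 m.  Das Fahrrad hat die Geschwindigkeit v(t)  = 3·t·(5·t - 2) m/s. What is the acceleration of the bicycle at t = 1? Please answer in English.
We must differentiate our velocity equation v(t) = 3·t·(5·t - 2) 1 time. The derivative of velocity gives acceleration: a(t) = 30·t - 6. Using a(t) = 30·t - 6 and substituting t = 1, we find a = 24.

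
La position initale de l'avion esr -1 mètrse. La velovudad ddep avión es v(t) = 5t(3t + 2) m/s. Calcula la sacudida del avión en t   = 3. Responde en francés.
En partant de la vitesse v(t) = 5·t·(3·t + 2), nous prenons 2 dérivées. En dérivant la vitesse, nous obtenons l'accélération: a(t) = 30·t + 10. En dérivant l'accélération, nous obtenons le jerk: j(t) = 30. De l'équation du jerk j(t) = 30, nous substituons t = 3 pour obtenir j = 30.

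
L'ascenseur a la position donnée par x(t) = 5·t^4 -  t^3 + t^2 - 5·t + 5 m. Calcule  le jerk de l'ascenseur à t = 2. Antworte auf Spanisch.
Para resolver esto, necesitamos tomar 3 derivadas de nuestra ecuación de la posición x(t) = 5·t^4 - t^3 + t^2 - 5·t + 5. Tomando d/dt de x(t), encontramos v(t) = 20·t^3 - 3·t^2 + 2·t - 5. Derivando la velocidad, obtenemos la aceleración: a(t) = 60·t^2 - 6·t + 2. La derivada de la aceleración da la sacudida: j(t) = 120·t - 6. De la ecuación de la sacudida j(t) = 120·t - 6, sustituimos t = 2 para obtener j = 234.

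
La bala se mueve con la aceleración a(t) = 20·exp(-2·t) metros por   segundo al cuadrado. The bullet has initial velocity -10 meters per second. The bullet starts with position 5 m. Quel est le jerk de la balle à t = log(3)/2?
En partant de l'accélération a(t) = 20·exp(-2·t), nous prenons 1 dérivée. En prenant d/dt de a(t), nous trouvons j(t) = -40·exp(-2·t). De l'équation du jerk j(t) = -40·exp(-2·t), nous substituons t = log(3)/2 pour obtenir j = -40/3.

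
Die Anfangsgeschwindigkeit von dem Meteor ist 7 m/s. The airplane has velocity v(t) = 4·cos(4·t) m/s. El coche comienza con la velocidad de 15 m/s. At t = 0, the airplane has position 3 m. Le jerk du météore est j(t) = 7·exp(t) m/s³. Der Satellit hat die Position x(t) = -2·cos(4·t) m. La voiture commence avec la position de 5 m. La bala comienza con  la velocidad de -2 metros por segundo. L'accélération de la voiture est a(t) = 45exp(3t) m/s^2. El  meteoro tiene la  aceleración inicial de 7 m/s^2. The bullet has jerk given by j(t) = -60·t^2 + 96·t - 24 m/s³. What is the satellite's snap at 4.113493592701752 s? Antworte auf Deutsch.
Wir müssen unsere Gleichung für die Position x(t) = -2·cos(4·t) 4-mal ableiten. Die Ableitung von der Position ergibt die Geschwindigkeit: v(t) = 8·sin(4·t). Durch Ableiten von der Geschwindigkeit erhalten wir die Beschleunigung: a(t) = 32·cos(4·t). Mit d/dt von a(t) finden wir j(t) = -128·sin(4·t). Die Ableitung von dem Ruck ergibt den Snap: s(t) = -512·cos(4·t). Wir haben den Snap s(t) = -512·cos(4·t). Durch Einsetzen von t = 4.113493592701752: s(4.113493592701752) = 376.013838086203.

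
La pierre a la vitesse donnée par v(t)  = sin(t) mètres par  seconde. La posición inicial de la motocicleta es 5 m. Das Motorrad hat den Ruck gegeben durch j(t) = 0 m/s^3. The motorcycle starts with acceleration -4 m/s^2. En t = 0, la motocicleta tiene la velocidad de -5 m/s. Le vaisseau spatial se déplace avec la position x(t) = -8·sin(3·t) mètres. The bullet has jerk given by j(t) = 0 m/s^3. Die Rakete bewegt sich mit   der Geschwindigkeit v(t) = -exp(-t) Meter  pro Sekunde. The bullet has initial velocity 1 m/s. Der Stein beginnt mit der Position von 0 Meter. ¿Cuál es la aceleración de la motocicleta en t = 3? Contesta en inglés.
To solve this, we need to take 1 antiderivative of our jerk equation j(t) = 0. Finding the antiderivative of j(t) and using a(0) = -4: a(t) = -4. We have acceleration a(t) = -4. Substituting t = 3: a(3) = -4.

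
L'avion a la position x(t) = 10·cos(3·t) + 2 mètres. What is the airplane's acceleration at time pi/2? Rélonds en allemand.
Um dies zu lösen, müssen wir 2 Ableitungen unserer Gleichung für die Position x(t) = 10·cos(3·t) + 2 nehmen. Die Ableitung von der Position ergibt die Geschwindigkeit: v(t) = -30·sin(3·t). Die Ableitung von der Geschwindigkeit ergibt die Beschleunigung: a(t) = -90·cos(3·t). Wir haben die Beschleunigung a(t) = -90·cos(3·t). Durch Einsetzen von t = pi/2: a(pi/2) = 0.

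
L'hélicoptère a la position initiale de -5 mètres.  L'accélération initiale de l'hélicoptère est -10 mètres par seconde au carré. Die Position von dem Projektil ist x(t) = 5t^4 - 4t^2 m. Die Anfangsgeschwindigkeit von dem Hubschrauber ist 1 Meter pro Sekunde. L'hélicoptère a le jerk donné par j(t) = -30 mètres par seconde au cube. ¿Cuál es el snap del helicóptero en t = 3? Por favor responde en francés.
Pour résoudre ceci, nous devons prendre 1 dérivée de notre équation du jerk j(t) = -30. En prenant d/dt de j(t), nous trouvons s(t) = 0. De l'équation du snap s(t) = 0, nous substituons t = 3 pour obtenir s = 0.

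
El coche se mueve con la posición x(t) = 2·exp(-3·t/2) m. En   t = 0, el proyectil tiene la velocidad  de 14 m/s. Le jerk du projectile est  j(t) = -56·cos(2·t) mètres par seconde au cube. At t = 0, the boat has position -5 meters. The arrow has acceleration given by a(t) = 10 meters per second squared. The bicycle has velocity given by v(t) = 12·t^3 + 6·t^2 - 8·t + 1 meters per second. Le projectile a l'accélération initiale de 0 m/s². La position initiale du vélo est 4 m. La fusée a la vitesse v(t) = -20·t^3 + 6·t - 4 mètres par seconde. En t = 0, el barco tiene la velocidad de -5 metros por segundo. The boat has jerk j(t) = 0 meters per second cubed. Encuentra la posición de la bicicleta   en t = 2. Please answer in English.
We must find the antiderivative of our velocity equation v(t) = 12·t^3 + 6·t^2 - 8·t + 1 1 time. Integrating velocity and using the initial condition x(0) = 4, we get x(t) = 3·t^4 + 2·t^3 - 4·t^2 + t + 4. Using x(t) = 3·t^4 + 2·t^3 - 4·t^2 + t + 4 and substituting t = 2, we find x = 54.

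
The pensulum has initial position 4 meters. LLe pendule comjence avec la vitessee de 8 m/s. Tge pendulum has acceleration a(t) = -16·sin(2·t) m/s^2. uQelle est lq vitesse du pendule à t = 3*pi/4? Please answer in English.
We must find the integral of our acceleration equation a(t) = -16·sin(2·t) 1 time. The integral of acceleration is velocity. Using v(0) = 8, we get v(t) = 8·cos(2·t). We have velocity v(t) = 8·cos(2·t). Substituting t = 3*pi/4: v(3*pi/4) = 0.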